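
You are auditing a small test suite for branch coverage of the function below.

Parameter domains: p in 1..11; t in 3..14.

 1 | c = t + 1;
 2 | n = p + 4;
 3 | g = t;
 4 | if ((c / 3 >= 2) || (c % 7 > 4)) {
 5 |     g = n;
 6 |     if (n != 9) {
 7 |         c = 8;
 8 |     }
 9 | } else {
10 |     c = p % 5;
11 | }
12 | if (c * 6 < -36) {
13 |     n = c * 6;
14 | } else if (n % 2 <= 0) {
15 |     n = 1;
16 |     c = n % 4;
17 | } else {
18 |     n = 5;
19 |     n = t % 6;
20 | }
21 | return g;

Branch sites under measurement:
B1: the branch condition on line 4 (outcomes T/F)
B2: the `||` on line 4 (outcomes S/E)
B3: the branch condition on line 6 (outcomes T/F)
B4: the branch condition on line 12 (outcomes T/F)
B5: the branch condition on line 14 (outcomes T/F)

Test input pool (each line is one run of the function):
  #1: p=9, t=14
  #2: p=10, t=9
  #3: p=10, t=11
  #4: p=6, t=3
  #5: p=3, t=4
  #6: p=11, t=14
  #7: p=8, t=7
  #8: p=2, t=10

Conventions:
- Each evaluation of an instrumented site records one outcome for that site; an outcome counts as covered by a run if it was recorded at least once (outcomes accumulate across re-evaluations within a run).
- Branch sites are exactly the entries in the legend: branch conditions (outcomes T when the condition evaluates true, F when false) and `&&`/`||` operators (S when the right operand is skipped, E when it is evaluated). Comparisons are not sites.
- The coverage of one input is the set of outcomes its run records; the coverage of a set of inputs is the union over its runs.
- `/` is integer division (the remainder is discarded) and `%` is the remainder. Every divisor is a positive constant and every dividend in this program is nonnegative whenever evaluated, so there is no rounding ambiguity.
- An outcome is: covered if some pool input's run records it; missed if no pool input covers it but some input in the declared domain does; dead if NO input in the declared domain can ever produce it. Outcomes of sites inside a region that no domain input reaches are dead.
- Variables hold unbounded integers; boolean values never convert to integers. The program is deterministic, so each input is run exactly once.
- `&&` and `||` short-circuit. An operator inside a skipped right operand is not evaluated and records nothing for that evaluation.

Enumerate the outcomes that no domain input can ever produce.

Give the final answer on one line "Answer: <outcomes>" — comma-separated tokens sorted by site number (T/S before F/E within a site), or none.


exhaustive pass over the 132-input domain:
  B4=T: never recorded by any domain input -> dead
  reachable outcomes have witnesses, e.g. B1=T (e.g. p=1, t=4), B1=F (e.g. p=1, t=3), B2=S (e.g. p=1, t=5), B2=E (e.g. p=1, t=3)
Answer: B4=T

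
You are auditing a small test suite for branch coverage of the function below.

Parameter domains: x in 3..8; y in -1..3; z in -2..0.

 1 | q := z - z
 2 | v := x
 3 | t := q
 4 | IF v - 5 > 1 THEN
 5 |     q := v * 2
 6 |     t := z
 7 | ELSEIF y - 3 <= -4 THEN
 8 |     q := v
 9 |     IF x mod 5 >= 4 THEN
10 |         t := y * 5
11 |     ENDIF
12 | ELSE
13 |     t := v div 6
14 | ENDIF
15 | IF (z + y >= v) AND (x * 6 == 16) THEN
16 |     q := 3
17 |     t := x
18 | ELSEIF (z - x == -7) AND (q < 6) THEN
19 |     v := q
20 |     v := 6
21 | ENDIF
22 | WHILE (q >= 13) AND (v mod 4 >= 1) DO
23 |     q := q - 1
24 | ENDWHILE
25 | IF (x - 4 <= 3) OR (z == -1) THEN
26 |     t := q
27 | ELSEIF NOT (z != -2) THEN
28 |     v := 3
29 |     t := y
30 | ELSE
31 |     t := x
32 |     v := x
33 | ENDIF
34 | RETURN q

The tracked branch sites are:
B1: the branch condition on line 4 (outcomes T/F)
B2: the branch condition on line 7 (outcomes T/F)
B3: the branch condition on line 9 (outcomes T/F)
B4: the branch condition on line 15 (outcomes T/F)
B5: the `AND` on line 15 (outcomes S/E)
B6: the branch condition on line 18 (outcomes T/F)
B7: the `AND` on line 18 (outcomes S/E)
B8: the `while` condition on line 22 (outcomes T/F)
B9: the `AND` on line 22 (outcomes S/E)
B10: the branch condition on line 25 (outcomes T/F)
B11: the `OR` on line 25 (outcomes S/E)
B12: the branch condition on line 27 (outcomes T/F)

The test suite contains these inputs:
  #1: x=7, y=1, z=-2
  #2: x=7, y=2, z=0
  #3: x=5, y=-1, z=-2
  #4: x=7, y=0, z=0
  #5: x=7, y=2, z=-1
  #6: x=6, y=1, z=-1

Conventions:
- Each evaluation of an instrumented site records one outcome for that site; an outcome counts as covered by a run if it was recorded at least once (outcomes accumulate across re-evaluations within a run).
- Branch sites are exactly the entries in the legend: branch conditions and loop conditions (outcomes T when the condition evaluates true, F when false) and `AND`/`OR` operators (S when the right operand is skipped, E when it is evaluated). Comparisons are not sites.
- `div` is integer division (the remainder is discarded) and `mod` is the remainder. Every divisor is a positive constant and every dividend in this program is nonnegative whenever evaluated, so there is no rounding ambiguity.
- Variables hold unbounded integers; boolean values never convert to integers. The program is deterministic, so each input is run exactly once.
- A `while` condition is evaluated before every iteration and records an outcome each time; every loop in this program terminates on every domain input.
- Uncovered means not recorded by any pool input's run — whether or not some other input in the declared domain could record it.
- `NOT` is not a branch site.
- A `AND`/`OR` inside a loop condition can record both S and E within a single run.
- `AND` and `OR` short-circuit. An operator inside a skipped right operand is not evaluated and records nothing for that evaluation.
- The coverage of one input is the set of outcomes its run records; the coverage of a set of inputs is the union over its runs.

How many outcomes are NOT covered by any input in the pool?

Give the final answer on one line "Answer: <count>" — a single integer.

#1 (x=7, y=1, z=-2) -> B1->T, B5->S, B4->F, B7->S, B6->F, B9->E, B8->T, B9->E, B8->T, B9->S, B8->F, B11->S, B10->T; covered: B1=T, B4=F, B5=S, B6=F, B7=S, B8=T, B8=F, B9=S, B9=E, B10=T, B11=S
#2 (x=7, y=2, z=0) -> B1->T, B5->S, B4->F, B7->E, B6->F, B9->E, B8->T, B9->E, B8->T, B9->S, B8->F, B11->S, B10->T; covered: B1=T, B4=F, B5=S, B6=F, B7=E, B8=T, B8=F, B9=S, B9=E, B10=T, B11=S
#3 (x=5, y=-1, z=-2) -> B1->F, B2->T, B3->F, B5->S, B4->F, B7->E, B6->T, B9->S, B8->F, B11->S, B10->T; covered: B1=F, B2=T, B3=F, B4=F, B5=S, B6=T, B7=E, B8=F, B9=S, B10=T, B11=S
#4 (x=7, y=0, z=0) -> B1->T, B5->S, B4->F, B7->E, B6->F, B9->E, B8->T, B9->E, B8->T, B9->S, B8->F, B11->S, B10->T; covered: B1=T, B4=F, B5=S, B6=F, B7=E, B8=T, B8=F, B9=S, B9=E, B10=T, B11=S
#5 (x=7, y=2, z=-1) -> B1->T, B5->S, B4->F, B7->S, B6->F, B9->E, B8->T, B9->E, B8->T, B9->S, B8->F, B11->S, B10->T; covered: B1=T, B4=F, B5=S, B6=F, B7=S, B8=T, B8=F, B9=S, B9=E, B10=T, B11=S
#6 (x=6, y=1, z=-1) -> B1->F, B2->F, B5->S, B4->F, B7->E, B6->T, B9->S, B8->F, B11->S, B10->T; covered: B1=F, B2=F, B4=F, B5=S, B6=T, B7=E, B8=F, B9=S, B10=T, B11=S
union over the pool: B1=T, B1=F, B2=T, B2=F, B3=F, B4=F, B5=S, B6=T, B6=F, B7=S, B7=E, B8=T, B8=F, B9=S, B9=E, B10=T, B11=S
uncovered (7 of 24): B3=T, B4=T, B5=E, B10=F, B11=E, B12=T, B12=F

Answer: 7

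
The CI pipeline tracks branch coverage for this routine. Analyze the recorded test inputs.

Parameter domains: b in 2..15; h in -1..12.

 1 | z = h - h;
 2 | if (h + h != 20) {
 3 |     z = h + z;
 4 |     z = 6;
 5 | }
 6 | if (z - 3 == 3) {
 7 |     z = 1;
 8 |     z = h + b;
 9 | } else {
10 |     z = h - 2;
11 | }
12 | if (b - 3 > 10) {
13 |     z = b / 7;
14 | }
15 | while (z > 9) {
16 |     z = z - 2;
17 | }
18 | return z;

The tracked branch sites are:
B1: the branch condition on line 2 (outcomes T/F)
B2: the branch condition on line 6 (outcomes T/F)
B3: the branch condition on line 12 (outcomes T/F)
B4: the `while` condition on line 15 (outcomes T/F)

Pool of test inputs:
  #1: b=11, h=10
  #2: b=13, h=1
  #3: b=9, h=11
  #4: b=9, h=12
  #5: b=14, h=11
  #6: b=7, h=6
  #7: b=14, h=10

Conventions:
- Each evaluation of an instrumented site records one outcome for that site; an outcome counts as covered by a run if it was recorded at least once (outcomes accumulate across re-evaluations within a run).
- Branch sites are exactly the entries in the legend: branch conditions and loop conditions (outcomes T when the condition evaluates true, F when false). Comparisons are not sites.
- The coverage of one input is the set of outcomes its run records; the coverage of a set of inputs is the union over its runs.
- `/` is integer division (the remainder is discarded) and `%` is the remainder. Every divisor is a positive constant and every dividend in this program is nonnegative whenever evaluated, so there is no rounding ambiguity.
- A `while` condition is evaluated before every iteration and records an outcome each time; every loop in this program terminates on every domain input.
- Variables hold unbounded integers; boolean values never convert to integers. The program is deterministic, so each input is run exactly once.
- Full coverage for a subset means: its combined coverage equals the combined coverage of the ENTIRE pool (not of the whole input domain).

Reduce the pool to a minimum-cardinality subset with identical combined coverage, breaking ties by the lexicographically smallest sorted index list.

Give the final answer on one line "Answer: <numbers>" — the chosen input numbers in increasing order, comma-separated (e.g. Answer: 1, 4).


input #1 (b=11, h=10): events B1->F, B2->F, B3->F, B4->F; covers B1=F, B2=F, B3=F, B4=F
input #2 (b=13, h=1): events B1->T, B2->T, B3->F, B4->T, B4->T, B4->T, B4->F; covers B1=T, B2=T, B3=F, B4=T, B4=F
input #3 (b=9, h=11): events B1->T, B2->T, B3->F, B4->T, B4->T, B4->T, B4->T, B4->T, B4->T, B4->F; covers B1=T, B2=T, B3=F, B4=T, B4=F
input #4 (b=9, h=12): events B1->T, B2->T, B3->F, B4->T, B4->T, B4->T, B4->T, B4->T, B4->T, B4->F; covers B1=T, B2=T, B3=F, B4=T, B4=F
input #5 (b=14, h=11): events B1->T, B2->T, B3->T, B4->F; covers B1=T, B2=T, B3=T, B4=F
input #6 (b=7, h=6): events B1->T, B2->T, B3->F, B4->T, B4->T, B4->F; covers B1=T, B2=T, B3=F, B4=T, B4=F
input #7 (b=14, h=10): events B1->F, B2->F, B3->T, B4->F; covers B1=F, B2=F, B3=T, B4=F
union over all inputs: B1=T, B1=F, B2=T, B2=F, B3=T, B3=F, B4=T, B4=F (8 outcomes)
checked all size-1 subsets: none covers 8 outcomes (max 5/8)
size 2: inputs {2, 7} cover all 8 outcomes, and no lexicographically smaller subset of this size does
Answer: 2, 7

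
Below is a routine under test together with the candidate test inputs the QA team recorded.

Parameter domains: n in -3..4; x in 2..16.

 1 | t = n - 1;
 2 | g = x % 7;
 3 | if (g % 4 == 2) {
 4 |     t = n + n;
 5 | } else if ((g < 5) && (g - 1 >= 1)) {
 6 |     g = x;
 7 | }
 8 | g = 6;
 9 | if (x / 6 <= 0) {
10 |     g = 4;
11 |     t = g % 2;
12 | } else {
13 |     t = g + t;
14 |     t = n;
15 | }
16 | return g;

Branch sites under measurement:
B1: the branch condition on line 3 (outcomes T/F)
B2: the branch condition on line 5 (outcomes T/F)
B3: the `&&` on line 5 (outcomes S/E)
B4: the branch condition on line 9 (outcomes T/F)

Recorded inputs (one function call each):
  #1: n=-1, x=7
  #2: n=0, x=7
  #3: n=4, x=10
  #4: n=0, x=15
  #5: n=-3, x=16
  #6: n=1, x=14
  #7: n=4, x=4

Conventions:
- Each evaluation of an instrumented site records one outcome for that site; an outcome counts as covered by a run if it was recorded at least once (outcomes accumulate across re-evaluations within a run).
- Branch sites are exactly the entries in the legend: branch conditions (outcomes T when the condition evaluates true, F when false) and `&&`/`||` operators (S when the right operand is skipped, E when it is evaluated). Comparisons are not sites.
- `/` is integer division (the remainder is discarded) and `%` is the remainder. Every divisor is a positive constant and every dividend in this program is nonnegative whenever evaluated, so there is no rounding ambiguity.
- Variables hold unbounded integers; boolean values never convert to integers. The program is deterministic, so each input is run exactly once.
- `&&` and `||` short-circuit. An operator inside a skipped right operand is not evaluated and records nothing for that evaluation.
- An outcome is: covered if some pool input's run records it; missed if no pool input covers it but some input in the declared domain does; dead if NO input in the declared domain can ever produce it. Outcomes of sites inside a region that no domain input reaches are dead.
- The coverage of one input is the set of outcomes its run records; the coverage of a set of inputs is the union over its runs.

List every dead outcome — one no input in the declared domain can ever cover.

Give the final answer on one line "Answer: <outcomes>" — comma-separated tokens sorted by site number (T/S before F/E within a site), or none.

running all 120 domain inputs and tallying outcomes:
  reachable outcomes have witnesses, e.g. B1=T (e.g. n=-3, x=2), B1=F (e.g. n=-3, x=3), B2=T (e.g. n=-3, x=3), B2=F (e.g. n=-3, x=5)

Answer: none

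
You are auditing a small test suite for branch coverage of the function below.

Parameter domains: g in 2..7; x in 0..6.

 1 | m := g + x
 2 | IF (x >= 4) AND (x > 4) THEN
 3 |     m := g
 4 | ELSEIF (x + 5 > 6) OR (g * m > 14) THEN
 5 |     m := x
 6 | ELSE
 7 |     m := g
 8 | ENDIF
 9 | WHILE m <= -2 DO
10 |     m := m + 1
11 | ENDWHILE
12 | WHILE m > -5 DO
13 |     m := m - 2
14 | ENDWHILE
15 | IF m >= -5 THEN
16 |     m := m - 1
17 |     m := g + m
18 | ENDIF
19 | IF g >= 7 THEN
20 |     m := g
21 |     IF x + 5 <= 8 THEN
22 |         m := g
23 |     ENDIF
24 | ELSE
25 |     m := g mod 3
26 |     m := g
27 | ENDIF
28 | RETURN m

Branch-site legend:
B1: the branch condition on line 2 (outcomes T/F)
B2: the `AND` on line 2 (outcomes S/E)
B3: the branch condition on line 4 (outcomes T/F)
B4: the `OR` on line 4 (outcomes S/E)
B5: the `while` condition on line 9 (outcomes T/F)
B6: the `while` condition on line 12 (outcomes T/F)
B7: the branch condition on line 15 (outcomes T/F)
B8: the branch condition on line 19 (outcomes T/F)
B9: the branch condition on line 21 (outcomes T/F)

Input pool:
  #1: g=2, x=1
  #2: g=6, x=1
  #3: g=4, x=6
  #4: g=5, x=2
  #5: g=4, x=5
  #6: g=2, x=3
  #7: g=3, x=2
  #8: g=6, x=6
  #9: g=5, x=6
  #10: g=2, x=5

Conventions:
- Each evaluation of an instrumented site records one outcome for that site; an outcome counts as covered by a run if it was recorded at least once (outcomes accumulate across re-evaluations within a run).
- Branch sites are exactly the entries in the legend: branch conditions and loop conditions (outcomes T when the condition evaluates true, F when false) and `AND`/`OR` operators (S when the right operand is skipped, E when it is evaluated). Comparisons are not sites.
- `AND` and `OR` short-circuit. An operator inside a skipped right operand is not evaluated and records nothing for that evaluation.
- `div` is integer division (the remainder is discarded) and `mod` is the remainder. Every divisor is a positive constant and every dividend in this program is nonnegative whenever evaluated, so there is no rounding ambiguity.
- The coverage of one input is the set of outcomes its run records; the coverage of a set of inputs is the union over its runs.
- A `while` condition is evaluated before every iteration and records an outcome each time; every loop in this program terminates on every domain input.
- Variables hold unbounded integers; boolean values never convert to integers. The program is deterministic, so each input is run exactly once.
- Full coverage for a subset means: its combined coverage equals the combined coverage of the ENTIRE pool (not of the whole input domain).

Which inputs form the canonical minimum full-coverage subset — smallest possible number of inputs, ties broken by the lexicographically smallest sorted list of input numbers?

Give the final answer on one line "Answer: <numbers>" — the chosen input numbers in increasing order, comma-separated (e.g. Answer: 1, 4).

#1 (g=2, x=1) -> B2->S, B1->F, B4->E, B3->F, B5->F, B6->T, B6->T, B6->T, B6->T, B6->F, B7->F, B8->F; covered: B1=F, B2=S, B3=F, B4=E, B5=F, B6=T, B6=F, B7=F, B8=F
#2 (g=6, x=1) -> B2->S, B1->F, B4->E, B3->T, B5->F, B6->T, B6->T, B6->T, B6->F, B7->T, B8->F; covered: B1=F, B2=S, B3=T, B4=E, B5=F, B6=T, B6=F, B7=T, B8=F
#3 (g=4, x=6) -> B2->E, B1->T, B5->F, B6->T, B6->T, B6->T, B6->T, B6->T, B6->F, B7->F, B8->F; covered: B1=T, B2=E, B5=F, B6=T, B6=F, B7=F, B8=F
#4 (g=5, x=2) -> B2->S, B1->F, B4->S, B3->T, B5->F, B6->T, B6->T, B6->T, B6->T, B6->F, B7->F, B8->F; covered: B1=F, B2=S, B3=T, B4=S, B5=F, B6=T, B6=F, B7=F, B8=F
#5 (g=4, x=5) -> B2->E, B1->T, B5->F, B6->T, B6->T, B6->T, B6->T, B6->T, B6->F, B7->F, B8->F; covered: B1=T, B2=E, B5=F, B6=T, B6=F, B7=F, B8=F
#6 (g=2, x=3) -> B2->S, B1->F, B4->S, B3->T, B5->F, B6->T, B6->T, B6->T, B6->T, B6->F, B7->T, B8->F; covered: B1=F, B2=S, B3=T, B4=S, B5=F, B6=T, B6=F, B7=T, B8=F
#7 (g=3, x=2) -> B2->S, B1->F, B4->S, B3->T, B5->F, B6->T, B6->T, B6->T, B6->T, B6->F, B7->F, B8->F; covered: B1=F, B2=S, B3=T, B4=S, B5=F, B6=T, B6=F, B7=F, B8=F
#8 (g=6, x=6) -> B2->E, B1->T, B5->F, B6->T, B6->T, B6->T, B6->T, B6->T, B6->T, B6->F, B7->F, B8->F; covered: B1=T, B2=E, B5=F, B6=T, B6=F, B7=F, B8=F
#9 (g=5, x=6) -> B2->E, B1->T, B5->F, B6->T, B6->T, B6->T, B6->T, B6->T, B6->F, B7->T, B8->F; covered: B1=T, B2=E, B5=F, B6=T, B6=F, B7=T, B8=F
#10 (g=2, x=5) -> B2->E, B1->T, B5->F, B6->T, B6->T, B6->T, B6->T, B6->F, B7->F, B8->F; covered: B1=T, B2=E, B5=F, B6=T, B6=F, B7=F, B8=F
pool-wide coverage (14 outcomes): B1=T, B1=F, B2=S, B2=E, B3=T, B3=F, B4=S, B4=E, B5=F, B6=T, B6=F, B7=T, B7=F, B8=F
checked all size-1 subsets: none covers 14 outcomes (max 9/14)
checked all size-2 subsets: none covers 14 outcomes (max 12/14)
the canonical winner is {1, 3, 6}: size 3, full 14-outcome coverage, earliest index list among size-3 covers

Answer: 1, 3, 6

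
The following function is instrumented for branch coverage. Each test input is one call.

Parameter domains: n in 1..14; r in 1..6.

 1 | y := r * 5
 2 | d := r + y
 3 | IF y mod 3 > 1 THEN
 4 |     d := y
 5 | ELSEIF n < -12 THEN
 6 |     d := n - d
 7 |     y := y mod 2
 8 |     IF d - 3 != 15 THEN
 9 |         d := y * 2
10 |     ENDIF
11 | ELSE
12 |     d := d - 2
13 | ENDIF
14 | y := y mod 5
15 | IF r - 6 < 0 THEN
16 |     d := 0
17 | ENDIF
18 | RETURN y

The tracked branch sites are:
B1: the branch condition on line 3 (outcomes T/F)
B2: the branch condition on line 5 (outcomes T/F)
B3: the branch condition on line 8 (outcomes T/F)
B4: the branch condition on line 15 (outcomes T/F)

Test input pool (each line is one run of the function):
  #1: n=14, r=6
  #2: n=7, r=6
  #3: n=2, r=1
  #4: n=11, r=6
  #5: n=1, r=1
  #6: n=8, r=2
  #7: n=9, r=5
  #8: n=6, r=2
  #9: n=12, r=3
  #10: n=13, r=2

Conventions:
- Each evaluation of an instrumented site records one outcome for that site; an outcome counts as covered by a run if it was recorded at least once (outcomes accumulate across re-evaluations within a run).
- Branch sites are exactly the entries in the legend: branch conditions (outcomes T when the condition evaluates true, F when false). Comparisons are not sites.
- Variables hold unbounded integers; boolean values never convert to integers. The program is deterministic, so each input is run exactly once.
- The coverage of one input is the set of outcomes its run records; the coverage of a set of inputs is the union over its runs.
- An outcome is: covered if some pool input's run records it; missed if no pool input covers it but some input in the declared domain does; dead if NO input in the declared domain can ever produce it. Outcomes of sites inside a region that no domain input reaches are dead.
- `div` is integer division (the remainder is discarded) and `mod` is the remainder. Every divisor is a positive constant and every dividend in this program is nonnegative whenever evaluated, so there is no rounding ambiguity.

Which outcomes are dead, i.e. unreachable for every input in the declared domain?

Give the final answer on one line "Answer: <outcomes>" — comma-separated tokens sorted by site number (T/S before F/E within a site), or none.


running all 84 domain inputs and tallying outcomes:
  B2=T: zero occurrences over every domain input -> dead
  B3=T: zero occurrences over every domain input -> dead
  B3=F: zero occurrences over every domain input -> dead
  reachable outcomes have witnesses, e.g. B1=T (e.g. n=1, r=1), B1=F (e.g. n=1, r=2), B2=F (e.g. n=1, r=2), B4=T (e.g. n=1, r=1)
Answer: B2=T, B3=T, B3=F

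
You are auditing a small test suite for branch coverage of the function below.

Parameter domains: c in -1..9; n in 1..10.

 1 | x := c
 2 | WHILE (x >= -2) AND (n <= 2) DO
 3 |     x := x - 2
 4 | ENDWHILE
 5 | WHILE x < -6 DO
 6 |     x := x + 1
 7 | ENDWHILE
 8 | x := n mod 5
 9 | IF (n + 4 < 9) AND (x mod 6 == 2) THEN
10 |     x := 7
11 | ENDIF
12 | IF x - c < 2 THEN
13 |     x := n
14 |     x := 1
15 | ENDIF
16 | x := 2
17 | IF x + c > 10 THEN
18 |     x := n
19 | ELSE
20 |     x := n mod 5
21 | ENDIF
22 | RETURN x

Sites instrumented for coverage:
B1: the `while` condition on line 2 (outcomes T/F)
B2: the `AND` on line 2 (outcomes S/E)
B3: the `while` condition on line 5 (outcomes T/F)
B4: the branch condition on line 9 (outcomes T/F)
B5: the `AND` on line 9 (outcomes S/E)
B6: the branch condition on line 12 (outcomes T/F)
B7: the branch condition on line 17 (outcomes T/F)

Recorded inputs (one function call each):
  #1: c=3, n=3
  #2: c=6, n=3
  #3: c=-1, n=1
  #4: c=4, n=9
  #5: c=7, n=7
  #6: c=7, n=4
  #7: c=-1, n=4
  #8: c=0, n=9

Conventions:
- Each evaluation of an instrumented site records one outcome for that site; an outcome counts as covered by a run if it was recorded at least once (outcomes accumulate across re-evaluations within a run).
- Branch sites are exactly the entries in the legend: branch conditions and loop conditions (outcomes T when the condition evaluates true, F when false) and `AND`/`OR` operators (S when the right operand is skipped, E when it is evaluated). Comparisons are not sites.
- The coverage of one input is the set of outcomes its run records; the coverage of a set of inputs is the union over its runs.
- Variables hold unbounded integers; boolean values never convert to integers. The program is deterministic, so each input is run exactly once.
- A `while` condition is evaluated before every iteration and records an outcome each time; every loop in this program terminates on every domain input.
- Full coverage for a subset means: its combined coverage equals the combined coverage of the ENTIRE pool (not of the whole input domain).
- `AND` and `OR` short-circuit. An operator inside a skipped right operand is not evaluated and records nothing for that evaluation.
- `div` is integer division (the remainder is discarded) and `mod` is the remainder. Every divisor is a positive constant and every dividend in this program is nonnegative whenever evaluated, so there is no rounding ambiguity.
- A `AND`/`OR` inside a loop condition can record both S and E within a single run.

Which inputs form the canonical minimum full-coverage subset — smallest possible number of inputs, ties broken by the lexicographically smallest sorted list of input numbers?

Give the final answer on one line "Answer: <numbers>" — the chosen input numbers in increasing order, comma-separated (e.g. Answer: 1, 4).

run #1 (c=3, n=3) records B1=F, B2=E, B3=F, B4=F, B5=E, B6=T, B7=F
run #2 (c=6, n=3) records B1=F, B2=E, B3=F, B4=F, B5=E, B6=T, B7=F
run #3 (c=-1, n=1) records B1=T, B1=F, B2=S, B2=E, B3=F, B4=F, B5=E, B6=F, B7=F
run #4 (c=4, n=9) records B1=F, B2=E, B3=F, B4=F, B5=S, B6=T, B7=F
run #5 (c=7, n=7) records B1=F, B2=E, B3=F, B4=F, B5=S, B6=T, B7=F
run #6 (c=7, n=4) records B1=F, B2=E, B3=F, B4=F, B5=E, B6=T, B7=F
run #7 (c=-1, n=4) records B1=F, B2=E, B3=F, B4=F, B5=E, B6=F, B7=F
run #8 (c=0, n=9) records B1=F, B2=E, B3=F, B4=F, B5=S, B6=F, B7=F
union over all inputs: B1=T, B1=F, B2=S, B2=E, B3=F, B4=F, B5=S, B5=E, B6=T, B6=F, B7=F (11 outcomes)
every size-1 subset falls short of the 11 outcomes (best: 9/11)
at size 2, {3, 4} reaches all 11 outcomes; every lexicographically earlier size-2 subset fails

Answer: 3, 4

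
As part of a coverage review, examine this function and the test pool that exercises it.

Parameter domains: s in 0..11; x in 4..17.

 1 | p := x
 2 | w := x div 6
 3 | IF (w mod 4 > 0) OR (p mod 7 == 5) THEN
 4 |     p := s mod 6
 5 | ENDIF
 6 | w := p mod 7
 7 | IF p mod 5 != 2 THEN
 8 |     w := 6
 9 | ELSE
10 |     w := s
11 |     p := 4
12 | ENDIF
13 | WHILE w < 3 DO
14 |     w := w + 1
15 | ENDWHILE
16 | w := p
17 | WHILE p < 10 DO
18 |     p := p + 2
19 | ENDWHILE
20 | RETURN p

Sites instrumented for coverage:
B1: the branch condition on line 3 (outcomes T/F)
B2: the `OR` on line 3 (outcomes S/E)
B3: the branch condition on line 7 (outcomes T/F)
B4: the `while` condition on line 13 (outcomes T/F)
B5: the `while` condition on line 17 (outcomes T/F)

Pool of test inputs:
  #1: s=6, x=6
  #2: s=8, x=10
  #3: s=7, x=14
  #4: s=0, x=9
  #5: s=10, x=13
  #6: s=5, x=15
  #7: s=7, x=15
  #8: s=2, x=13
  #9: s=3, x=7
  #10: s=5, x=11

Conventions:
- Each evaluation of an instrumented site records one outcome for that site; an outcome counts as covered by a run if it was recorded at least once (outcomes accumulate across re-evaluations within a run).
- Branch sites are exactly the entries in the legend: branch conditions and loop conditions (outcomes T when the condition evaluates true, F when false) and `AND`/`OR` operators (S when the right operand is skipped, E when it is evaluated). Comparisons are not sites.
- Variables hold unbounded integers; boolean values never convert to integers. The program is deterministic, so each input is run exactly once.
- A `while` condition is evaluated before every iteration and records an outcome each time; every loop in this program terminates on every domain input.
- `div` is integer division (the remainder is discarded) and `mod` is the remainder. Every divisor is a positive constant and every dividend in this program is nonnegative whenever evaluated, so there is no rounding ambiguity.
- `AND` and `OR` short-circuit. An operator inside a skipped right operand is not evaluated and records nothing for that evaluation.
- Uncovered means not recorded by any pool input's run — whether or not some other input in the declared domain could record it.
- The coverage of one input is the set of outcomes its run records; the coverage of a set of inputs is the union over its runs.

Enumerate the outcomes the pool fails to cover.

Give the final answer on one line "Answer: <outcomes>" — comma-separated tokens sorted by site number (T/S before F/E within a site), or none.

#1 (s=6, x=6) -> covered: B1=T, B2=S, B3=T, B4=F, B5=T, B5=F
#2 (s=8, x=10) -> covered: B1=T, B2=S, B3=F, B4=F, B5=T, B5=F
#3 (s=7, x=14) -> covered: B1=T, B2=S, B3=T, B4=F, B5=T, B5=F
#4 (s=0, x=9) -> covered: B1=T, B2=S, B3=T, B4=F, B5=T, B5=F
#5 (s=10, x=13) -> covered: B1=T, B2=S, B3=T, B4=F, B5=T, B5=F
#6 (s=5, x=15) -> covered: B1=T, B2=S, B3=T, B4=F, B5=T, B5=F
#7 (s=7, x=15) -> covered: B1=T, B2=S, B3=T, B4=F, B5=T, B5=F
#8 (s=2, x=13) -> covered: B1=T, B2=S, B3=F, B4=T, B4=F, B5=T, B5=F
#9 (s=3, x=7) -> covered: B1=T, B2=S, B3=T, B4=F, B5=T, B5=F
#10 (s=5, x=11) -> covered: B1=T, B2=S, B3=T, B4=F, B5=T, B5=F
union over the pool: B1=T, B2=S, B3=T, B3=F, B4=T, B4=F, B5=T, B5=F
uncovered (2 of 10): B1=F, B2=E

Answer: B1=F, B2=E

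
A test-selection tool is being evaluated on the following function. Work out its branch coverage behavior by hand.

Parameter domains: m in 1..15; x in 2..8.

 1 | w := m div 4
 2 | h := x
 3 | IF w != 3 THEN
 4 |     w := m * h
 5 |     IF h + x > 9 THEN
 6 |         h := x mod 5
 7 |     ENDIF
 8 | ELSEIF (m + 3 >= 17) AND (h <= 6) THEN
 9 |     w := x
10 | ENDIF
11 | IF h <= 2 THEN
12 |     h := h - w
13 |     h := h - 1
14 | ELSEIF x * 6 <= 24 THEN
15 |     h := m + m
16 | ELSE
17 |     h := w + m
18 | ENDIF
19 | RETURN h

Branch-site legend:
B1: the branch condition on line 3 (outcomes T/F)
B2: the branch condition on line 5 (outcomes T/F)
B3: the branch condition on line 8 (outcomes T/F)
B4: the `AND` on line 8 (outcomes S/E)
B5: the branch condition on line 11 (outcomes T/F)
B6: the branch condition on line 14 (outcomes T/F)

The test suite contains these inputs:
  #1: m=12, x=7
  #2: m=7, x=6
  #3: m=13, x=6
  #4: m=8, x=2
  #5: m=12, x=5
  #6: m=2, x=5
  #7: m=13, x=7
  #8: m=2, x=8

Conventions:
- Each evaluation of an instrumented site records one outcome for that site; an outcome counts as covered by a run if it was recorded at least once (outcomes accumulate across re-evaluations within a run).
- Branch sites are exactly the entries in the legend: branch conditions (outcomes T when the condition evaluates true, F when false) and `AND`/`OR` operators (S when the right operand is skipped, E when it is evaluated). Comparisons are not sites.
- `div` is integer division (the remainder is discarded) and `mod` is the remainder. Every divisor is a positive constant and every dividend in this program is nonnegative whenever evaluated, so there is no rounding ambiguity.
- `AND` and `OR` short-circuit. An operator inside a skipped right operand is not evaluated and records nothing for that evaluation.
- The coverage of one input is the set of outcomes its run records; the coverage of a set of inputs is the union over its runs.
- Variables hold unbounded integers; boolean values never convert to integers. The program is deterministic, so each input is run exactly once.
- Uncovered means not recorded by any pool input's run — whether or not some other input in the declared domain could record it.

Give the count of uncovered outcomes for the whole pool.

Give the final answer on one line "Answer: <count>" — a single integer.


input #1, m=12, x=7: events B1->F, B4->S, B3->F, B5->F, B6->F; outcomes B1=F, B3=F, B4=S, B5=F, B6=F
input #2, m=7, x=6: events B1->T, B2->T, B5->T; outcomes B1=T, B2=T, B5=T
input #3, m=13, x=6: events B1->F, B4->S, B3->F, B5->F, B6->F; outcomes B1=F, B3=F, B4=S, B5=F, B6=F
input #4, m=8, x=2: events B1->T, B2->F, B5->T; outcomes B1=T, B2=F, B5=T
input #5, m=12, x=5: events B1->F, B4->S, B3->F, B5->F, B6->F; outcomes B1=F, B3=F, B4=S, B5=F, B6=F
input #6, m=2, x=5: events B1->T, B2->T, B5->T; outcomes B1=T, B2=T, B5=T
input #7, m=13, x=7: events B1->F, B4->S, B3->F, B5->F, B6->F; outcomes B1=F, B3=F, B4=S, B5=F, B6=F
input #8, m=2, x=8: events B1->T, B2->T, B5->F, B6->F; outcomes B1=T, B2=T, B5=F, B6=F
union over the pool: B1=T, B1=F, B2=T, B2=F, B3=F, B4=S, B5=T, B5=F, B6=F
uncovered (3 of 12): B3=T, B4=E, B6=T
Answer: 3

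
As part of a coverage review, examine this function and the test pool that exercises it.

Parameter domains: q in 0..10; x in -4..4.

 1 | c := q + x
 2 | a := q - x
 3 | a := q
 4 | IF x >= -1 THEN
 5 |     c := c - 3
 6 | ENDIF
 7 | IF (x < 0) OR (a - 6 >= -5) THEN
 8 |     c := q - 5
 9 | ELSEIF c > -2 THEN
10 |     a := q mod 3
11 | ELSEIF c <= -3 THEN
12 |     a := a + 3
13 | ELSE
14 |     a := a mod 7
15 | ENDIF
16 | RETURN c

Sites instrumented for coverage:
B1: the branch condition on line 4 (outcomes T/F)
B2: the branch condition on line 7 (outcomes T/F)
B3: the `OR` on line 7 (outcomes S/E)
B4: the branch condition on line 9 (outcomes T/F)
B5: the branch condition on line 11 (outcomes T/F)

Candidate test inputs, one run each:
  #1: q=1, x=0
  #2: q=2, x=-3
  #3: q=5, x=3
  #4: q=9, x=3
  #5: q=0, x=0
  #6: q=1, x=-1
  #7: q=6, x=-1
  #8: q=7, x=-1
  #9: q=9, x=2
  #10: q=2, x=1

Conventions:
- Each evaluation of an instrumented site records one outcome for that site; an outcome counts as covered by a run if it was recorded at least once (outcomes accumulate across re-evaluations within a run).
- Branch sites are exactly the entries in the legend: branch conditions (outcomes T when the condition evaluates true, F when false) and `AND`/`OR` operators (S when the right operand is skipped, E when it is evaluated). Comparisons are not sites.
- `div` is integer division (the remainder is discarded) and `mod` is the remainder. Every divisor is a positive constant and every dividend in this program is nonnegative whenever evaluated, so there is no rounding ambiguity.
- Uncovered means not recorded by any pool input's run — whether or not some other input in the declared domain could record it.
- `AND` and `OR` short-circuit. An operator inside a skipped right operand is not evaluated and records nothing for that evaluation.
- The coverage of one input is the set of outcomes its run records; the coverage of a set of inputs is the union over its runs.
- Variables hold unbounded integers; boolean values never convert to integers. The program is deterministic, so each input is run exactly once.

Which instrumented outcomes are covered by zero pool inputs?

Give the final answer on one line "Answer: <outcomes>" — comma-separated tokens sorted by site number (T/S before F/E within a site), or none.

test 1 (q=1, x=0) hits B1=T, B2=T, B3=E
test 2 (q=2, x=-3) hits B1=F, B2=T, B3=S
test 3 (q=5, x=3) hits B1=T, B2=T, B3=E
test 4 (q=9, x=3) hits B1=T, B2=T, B3=E
test 5 (q=0, x=0) hits B1=T, B2=F, B3=E, B4=F, B5=T
test 6 (q=1, x=-1) hits B1=T, B2=T, B3=S
test 7 (q=6, x=-1) hits B1=T, B2=T, B3=S
test 8 (q=7, x=-1) hits B1=T, B2=T, B3=S
test 9 (q=9, x=2) hits B1=T, B2=T, B3=E
test 10 (q=2, x=1) hits B1=T, B2=T, B3=E
union over the pool: B1=T, B1=F, B2=T, B2=F, B3=S, B3=E, B4=F, B5=T
uncovered (2 of 10): B4=T, B5=F

Answer: B4=T, B5=F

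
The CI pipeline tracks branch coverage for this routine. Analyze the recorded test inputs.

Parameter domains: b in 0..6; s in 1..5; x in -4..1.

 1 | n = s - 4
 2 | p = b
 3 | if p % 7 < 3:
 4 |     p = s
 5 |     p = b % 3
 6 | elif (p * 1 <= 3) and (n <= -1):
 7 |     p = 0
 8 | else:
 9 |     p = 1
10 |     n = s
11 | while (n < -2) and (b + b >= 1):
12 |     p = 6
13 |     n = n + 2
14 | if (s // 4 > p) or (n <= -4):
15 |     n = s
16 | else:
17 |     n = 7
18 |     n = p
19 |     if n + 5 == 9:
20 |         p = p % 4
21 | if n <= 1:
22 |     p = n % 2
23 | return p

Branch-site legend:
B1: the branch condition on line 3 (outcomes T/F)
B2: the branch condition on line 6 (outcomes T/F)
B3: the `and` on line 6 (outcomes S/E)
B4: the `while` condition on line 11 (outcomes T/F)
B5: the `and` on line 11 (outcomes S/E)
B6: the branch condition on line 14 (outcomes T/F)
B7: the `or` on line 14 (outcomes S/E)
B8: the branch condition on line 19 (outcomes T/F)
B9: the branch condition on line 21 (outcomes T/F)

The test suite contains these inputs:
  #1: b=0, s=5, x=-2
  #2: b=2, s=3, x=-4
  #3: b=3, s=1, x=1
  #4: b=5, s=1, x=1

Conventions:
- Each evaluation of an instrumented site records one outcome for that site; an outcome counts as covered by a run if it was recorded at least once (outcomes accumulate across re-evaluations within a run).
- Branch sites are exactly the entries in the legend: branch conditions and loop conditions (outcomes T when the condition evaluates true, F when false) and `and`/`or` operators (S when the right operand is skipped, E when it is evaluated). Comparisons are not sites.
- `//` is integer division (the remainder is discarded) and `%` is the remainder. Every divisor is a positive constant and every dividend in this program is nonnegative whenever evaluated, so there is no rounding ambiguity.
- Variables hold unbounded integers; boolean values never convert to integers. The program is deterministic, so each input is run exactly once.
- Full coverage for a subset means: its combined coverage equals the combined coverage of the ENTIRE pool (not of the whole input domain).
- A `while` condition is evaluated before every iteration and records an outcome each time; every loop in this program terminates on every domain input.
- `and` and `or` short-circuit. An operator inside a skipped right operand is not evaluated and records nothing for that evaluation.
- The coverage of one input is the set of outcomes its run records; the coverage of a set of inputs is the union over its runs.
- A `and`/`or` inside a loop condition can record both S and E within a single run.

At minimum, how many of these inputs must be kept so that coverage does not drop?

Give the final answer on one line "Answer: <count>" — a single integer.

test 1 (b=0, s=5, x=-2) fires B1->T, B5->S, B4->F, B7->S, B6->T, B9->F; hits B1=T, B4=F, B5=S, B6=T, B7=S, B9=F
test 2 (b=2, s=3, x=-4) fires B1->T, B5->S, B4->F, B7->E, B6->F, B8->F, B9->F; hits B1=T, B4=F, B5=S, B6=F, B7=E, B8=F, B9=F
test 3 (b=3, s=1, x=1) fires B1->F, B3->E, B2->T, B5->E, B4->T, B5->S, B4->F, B7->E, B6->F, B8->F, B9->F; hits B1=F, B2=T, B3=E, B4=T, B4=F, B5=S, B5=E, B6=F, B7=E, B8=F, B9=F
test 4 (b=5, s=1, x=1) fires B1->F, B3->S, B2->F, B5->S, B4->F, B7->E, B6->F, B8->F, B9->T; hits B1=F, B2=F, B3=S, B4=F, B5=S, B6=F, B7=E, B8=F, B9=T
together the pool reaches 17 outcomes: B1=T, B1=F, B2=T, B2=F, B3=S, B3=E, B4=T, B4=F, B5=S, B5=E, B6=T, B6=F, B7=S, B7=E, B8=F, B9=T, B9=F
checked all size-1 subsets: none covers 17 outcomes (max 11/17)
checked all size-2 subsets: none covers 17 outcomes (max 14/17)
the canonical winner is {1, 3, 4}: size 3, full 17-outcome coverage, earliest index list among size-3 covers

Answer: 3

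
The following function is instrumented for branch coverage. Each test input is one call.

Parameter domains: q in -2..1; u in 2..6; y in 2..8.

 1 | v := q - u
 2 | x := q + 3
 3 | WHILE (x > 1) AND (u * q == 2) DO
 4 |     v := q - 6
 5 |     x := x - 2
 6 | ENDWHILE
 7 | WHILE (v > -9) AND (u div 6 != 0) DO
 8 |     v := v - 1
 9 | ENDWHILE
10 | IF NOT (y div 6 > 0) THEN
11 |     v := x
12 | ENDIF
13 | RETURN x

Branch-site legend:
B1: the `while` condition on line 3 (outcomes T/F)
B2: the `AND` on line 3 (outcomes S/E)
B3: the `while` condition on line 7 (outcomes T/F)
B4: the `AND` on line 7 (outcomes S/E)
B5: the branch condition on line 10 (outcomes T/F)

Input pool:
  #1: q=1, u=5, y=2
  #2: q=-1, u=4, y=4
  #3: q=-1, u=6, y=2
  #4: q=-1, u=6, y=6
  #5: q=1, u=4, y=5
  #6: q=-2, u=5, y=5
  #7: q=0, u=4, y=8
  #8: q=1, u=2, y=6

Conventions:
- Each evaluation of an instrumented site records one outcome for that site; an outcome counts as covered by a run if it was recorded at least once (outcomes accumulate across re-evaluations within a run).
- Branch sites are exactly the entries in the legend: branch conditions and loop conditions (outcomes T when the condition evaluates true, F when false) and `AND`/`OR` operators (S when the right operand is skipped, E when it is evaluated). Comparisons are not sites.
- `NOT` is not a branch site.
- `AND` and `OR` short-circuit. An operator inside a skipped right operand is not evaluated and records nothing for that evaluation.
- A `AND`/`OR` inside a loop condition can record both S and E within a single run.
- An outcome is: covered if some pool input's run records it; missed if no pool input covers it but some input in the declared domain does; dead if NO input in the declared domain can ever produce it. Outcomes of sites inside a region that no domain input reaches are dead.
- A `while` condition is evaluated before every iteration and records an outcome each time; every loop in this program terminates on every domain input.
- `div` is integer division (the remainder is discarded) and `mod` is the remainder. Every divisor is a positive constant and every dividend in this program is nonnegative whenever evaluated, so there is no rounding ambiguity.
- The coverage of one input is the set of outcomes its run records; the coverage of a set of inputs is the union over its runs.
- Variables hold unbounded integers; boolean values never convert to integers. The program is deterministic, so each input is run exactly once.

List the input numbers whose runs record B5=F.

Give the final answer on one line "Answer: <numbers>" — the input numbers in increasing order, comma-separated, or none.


input #1 (q=1, u=5, y=2): does not record B5=F
input #2 (q=-1, u=4, y=4): does not record B5=F
input #3 (q=-1, u=6, y=2): does not record B5=F
input #4 (q=-1, u=6, y=6): records B5=F
input #5 (q=1, u=4, y=5): does not record B5=F
input #6 (q=-2, u=5, y=5): does not record B5=F
input #7 (q=0, u=4, y=8): records B5=F
input #8 (q=1, u=2, y=6): records B5=F
Answer: 4, 7, 8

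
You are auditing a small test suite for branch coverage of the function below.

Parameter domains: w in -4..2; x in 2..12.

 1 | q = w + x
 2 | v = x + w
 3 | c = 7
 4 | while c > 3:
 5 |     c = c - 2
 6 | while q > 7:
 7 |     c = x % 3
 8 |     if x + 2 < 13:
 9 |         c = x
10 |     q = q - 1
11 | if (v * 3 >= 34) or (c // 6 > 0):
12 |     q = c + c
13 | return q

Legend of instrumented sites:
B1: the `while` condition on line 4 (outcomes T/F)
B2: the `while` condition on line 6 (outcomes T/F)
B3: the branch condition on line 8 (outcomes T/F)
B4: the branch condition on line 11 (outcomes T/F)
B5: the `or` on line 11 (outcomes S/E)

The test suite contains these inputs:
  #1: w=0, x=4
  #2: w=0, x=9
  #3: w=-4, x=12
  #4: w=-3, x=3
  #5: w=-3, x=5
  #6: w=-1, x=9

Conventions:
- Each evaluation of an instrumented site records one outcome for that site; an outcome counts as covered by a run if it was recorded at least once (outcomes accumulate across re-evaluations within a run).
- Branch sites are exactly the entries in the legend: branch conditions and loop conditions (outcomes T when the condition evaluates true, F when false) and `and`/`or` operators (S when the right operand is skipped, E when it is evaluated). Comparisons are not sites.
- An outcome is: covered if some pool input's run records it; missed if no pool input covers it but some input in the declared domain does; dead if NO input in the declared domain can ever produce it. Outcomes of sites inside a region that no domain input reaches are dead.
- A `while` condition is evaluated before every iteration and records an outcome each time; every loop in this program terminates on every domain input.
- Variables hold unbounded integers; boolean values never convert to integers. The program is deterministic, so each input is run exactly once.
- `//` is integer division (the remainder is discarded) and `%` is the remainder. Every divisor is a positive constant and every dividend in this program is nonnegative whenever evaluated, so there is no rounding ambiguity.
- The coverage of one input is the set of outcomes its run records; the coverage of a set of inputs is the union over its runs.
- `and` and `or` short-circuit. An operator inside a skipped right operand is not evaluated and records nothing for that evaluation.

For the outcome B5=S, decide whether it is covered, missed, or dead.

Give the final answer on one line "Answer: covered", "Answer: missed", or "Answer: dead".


no pool input records B5=S
but domain input (w=0, x=12) does record it -> reachable, so missed
Answer: missed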